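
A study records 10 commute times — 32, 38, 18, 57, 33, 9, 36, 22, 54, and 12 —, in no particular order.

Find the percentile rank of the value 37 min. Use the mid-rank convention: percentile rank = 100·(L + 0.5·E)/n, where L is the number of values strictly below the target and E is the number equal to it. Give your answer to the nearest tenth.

70.0

Sorted: 9, 12, 18, 22, 32, 33, 36, 38, 54, 57.
Count below 37: L = 7; count equal: E = 0; n = 10.
Percentile rank = 100·(7 + 0.5·0)/10 = 100·7/10 = 70.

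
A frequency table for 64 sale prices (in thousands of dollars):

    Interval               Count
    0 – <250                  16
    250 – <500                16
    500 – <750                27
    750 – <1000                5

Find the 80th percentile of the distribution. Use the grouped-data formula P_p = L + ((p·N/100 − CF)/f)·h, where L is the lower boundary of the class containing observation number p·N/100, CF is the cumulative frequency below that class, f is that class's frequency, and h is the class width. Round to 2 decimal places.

677.78

N = 64; target position k = 80/100 · 64 = 51.2.
Cumulative frequencies: 16, 32, 59, 64.
Observation 51.2 falls in the class 500 – <750.
L = 500, CF = 32, f = 27, h = 250.
P80 = 500 + ((51.2 − 32)/27)·250 = 500 + 177.778 = 677.778.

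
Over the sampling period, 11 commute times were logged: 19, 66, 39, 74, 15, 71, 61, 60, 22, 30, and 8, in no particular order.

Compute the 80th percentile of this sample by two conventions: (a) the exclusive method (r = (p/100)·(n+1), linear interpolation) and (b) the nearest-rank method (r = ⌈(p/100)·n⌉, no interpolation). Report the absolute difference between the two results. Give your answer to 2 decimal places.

Sorted: 8, 15, 19, 22, 30, 39, 60, 61, 66, 71, 74.
n = 11.
(a) r = 9.6; between ranks 9 (66) and 10 (71): 69.
(b) the nearest-rank method: rank 9 → 66.
|69 − 66| = 3.

3.00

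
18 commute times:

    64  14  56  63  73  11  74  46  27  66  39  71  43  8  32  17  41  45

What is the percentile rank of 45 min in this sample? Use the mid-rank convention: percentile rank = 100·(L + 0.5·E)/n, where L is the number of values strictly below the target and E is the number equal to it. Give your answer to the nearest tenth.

Sorted: 8, 11, 14, 17, 27, 32, 39, 41, 43, 45, 46, 56, 63, 64, 66, 71, 73, 74.
Count below 45: L = 9; count equal: E = 1; n = 18.
Percentile rank = 100·(9 + 0.5·1)/18 = 100·9.5/18 = 52.78.

52.8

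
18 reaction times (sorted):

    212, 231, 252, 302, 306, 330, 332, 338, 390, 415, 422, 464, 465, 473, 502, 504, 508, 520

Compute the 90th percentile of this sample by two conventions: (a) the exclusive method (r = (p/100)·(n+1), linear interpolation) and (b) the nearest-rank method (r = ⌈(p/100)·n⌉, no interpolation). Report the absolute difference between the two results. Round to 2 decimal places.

1.20

n = 18.
(a) r = 17.1; between ranks 17 (508) and 18 (520): 509.2.
(b) the nearest-rank method: rank 17 → 508.
|509.2 − 508| = 1.2.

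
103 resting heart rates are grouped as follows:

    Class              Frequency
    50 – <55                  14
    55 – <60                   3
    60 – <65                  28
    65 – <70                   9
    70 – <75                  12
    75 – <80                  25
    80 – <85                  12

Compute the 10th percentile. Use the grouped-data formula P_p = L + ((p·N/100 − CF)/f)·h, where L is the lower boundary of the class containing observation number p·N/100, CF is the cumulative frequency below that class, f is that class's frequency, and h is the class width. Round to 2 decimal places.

53.68

N = 103; target position k = 10/100 · 103 = 10.3.
Cumulative frequencies: 14, 17, 45, 54, 66, 91, 103.
Observation 10.3 falls in the class 50 – <55.
L = 50, CF = 0, f = 14, h = 5.
P10 = 50 + ((10.3 − 0)/14)·5 = 50 + 3.67857 = 53.6786.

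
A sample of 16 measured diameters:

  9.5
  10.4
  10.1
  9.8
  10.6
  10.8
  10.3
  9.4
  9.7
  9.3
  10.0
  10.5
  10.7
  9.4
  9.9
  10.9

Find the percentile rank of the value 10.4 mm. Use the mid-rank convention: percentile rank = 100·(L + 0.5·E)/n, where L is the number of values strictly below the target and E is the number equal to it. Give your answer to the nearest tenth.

Sorted: 9.3, 9.4, 9.4, 9.5, 9.7, 9.8, 9.9, 10.0, 10.1, 10.3, 10.4, 10.5, 10.6, 10.7, 10.8, 10.9.
Count below 10.4: L = 10; count equal: E = 1; n = 16.
Percentile rank = 100·(10 + 0.5·1)/16 = 100·10.5/16 = 65.62.

65.6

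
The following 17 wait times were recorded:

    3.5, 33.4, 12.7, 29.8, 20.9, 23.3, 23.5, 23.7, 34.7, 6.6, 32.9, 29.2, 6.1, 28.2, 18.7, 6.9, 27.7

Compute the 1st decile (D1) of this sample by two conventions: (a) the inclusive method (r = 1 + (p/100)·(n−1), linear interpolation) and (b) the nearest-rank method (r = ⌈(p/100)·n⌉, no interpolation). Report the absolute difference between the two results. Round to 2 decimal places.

Sorted: 3.5, 6.1, 6.6, 6.9, 12.7, 18.7, 20.9, 23.3, 23.5, 23.7, 27.7, 28.2, 29.2, 29.8, 32.9, 33.4, 34.7.
n = 17.
(a) r = 2.6; between ranks 2 (6.1) and 3 (6.6): 6.4.
(b) the nearest-rank method: rank 2 → 6.1.
|6.4 − 6.1| = 0.3.

0.30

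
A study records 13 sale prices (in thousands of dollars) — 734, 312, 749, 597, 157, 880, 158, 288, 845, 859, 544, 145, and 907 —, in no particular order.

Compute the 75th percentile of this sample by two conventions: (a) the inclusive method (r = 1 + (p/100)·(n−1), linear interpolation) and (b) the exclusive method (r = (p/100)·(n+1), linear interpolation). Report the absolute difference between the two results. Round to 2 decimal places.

7.00

Sorted: 145, 157, 158, 288, 312, 544, 597, 734, 749, 845, 859, 880, 907.
n = 13.
(a) r = 10 → value at rank 10 = 845.
(b) r = 10.5; between ranks 10 (845) and 11 (859): 852.
|845 − 852| = 7.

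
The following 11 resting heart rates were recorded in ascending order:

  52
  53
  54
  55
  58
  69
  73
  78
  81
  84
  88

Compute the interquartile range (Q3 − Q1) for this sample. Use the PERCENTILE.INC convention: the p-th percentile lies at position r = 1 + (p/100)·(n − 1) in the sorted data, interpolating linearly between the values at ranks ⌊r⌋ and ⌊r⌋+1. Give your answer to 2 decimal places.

n = 11.
P25: r = 3.5; ranks 3–4 are 54, 55; interpolating gives 54.5.
P75: r = 8.5; ranks 8–9 are 78, 81; interpolating gives 79.5.
Difference: 79.5 − 54.5 = 25.

25.00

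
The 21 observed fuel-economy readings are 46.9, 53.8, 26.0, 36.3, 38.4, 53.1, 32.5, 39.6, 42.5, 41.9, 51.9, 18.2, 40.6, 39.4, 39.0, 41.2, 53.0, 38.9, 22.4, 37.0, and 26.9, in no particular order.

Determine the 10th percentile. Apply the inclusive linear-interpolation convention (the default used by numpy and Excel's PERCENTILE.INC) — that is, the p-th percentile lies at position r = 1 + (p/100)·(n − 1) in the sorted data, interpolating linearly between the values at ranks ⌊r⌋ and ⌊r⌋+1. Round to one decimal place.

Sorted: 18.2, 22.4, 26.0, 26.9, 32.5, 36.3, 37.0, 38.4, 38.9, 39.0, 39.4, 39.6, 40.6, 41.2, 41.9, 42.5, 46.9, 51.9, 53.0, 53.1, 53.8.
n = 21.
r = 1 + (10/100)·(21 − 1) = 1 + 2 = 3.
r is an integer, so P10 is the value at rank 3: 26.0.

26.0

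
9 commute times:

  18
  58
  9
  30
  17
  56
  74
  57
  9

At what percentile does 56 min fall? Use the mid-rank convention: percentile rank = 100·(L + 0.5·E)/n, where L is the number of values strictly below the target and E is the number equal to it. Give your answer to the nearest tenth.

Sorted: 9, 9, 17, 18, 30, 56, 57, 58, 74.
Count below 56: L = 5; count equal: E = 1; n = 9.
Percentile rank = 100·(5 + 0.5·1)/9 = 100·5.5/9 = 61.11.

61.1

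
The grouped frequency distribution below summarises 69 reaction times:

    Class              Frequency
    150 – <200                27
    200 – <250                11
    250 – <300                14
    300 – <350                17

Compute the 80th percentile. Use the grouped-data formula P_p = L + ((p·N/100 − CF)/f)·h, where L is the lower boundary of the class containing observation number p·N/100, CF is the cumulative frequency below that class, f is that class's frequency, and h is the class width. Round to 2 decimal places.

309.41

N = 69; target position k = 80/100 · 69 = 55.2.
Cumulative frequencies: 27, 38, 52, 69.
Observation 55.2 falls in the class 300 – <350.
L = 300, CF = 52, f = 17, h = 50.
P80 = 300 + ((55.2 − 52)/17)·50 = 300 + 9.41176 = 309.412.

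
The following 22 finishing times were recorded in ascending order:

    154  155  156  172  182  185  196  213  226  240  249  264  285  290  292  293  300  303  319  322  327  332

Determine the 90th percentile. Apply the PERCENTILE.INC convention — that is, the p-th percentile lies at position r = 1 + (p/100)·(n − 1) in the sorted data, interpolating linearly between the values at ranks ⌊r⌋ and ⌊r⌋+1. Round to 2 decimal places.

321.70

n = 22.
r = 1 + (90/100)·(22 − 1) = 1 + 18.9 = 19.9.
Rank 19 is 319 and rank 20 is 322.
Interpolate: 319 + 0.9·(322 − 319) = 319 + 0.9·3 = 321.7.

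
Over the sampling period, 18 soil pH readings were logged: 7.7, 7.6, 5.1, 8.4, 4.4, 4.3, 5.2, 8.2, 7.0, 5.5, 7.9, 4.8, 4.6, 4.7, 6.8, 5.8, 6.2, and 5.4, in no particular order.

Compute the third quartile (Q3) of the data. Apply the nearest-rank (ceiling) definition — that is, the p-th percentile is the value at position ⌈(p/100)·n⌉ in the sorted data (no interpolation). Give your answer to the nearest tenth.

7.6

Sorted: 4.3, 4.4, 4.6, 4.7, 4.8, 5.1, 5.2, 5.4, 5.5, 5.8, 6.2, 6.8, 7.0, 7.6, 7.7, 7.9, 8.2, 8.4.
n = 18.
Position = ⌈75/100 · 18⌉ = ⌈13.5⌉ = 14.
The value at rank 14 is 7.6.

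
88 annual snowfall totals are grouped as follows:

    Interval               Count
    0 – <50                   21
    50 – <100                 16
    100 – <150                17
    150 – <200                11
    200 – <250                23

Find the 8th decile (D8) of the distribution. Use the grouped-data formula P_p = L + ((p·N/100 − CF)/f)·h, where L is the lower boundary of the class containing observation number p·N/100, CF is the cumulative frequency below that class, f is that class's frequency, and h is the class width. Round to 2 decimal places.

211.74

N = 88; target position k = 80/100 · 88 = 70.4.
Cumulative frequencies: 21, 37, 54, 65, 88.
Observation 70.4 falls in the class 200 – <250.
L = 200, CF = 65, f = 23, h = 50.
P80 = 200 + ((70.4 − 65)/23)·50 = 200 + 11.7391 = 211.739.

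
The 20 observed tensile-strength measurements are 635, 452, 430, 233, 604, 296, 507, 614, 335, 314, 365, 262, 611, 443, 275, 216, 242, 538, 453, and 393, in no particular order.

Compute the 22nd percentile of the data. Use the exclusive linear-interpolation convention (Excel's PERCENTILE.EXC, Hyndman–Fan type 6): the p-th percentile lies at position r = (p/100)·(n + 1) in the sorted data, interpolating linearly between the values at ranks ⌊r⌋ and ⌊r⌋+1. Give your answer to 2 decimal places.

Sorted: 216, 233, 242, 262, 275, 296, 314, 335, 365, 393, 430, 443, 452, 453, 507, 538, 604, 611, 614, 635.
n = 20.
r = (22/100)·(20 + 1) = 4.62.
Rank 4 is 262 and rank 5 is 275.
Interpolate: 262 + 0.62·(275 − 262) = 262 + 0.62·13 = 270.06.

270.06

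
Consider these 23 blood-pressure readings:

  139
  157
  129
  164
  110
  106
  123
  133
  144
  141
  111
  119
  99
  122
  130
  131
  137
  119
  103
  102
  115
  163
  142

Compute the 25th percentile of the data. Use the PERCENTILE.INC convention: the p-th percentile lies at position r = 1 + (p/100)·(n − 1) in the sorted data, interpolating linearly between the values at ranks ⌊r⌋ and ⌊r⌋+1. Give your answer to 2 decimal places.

113.00

Sorted: 99, 102, 103, 106, 110, 111, 115, 119, 119, 122, 123, 129, 130, 131, 133, 137, 139, 141, 142, 144, 157, 163, 164.
n = 23.
r = 1 + (25/100)·(23 − 1) = 1 + 5.5 = 6.5.
Rank 6 is 111 and rank 7 is 115.
Interpolate: 111 + 0.5·(115 − 111) = 111 + 0.5·4 = 113.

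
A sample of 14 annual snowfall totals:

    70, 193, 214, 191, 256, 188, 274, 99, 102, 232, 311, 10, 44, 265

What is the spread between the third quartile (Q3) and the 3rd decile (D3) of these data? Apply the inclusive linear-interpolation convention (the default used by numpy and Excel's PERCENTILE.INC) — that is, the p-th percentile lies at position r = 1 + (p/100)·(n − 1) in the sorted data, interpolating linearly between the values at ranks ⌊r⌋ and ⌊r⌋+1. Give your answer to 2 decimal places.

148.30

Sorted: 10, 44, 70, 99, 102, 188, 191, 193, 214, 232, 256, 265, 274, 311.
n = 14.
P30: r = 4.9; ranks 4–5 are 99, 102; interpolating gives 101.7.
P75: r = 10.75; ranks 10–11 are 232, 256; interpolating gives 250.
Difference: 250 − 101.7 = 148.3.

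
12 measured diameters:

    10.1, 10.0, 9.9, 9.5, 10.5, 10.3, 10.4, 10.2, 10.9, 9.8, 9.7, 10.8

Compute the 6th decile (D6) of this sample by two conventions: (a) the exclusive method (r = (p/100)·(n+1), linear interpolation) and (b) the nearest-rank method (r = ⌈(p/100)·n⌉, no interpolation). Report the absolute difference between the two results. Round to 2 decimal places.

0.02

Sorted: 9.5, 9.7, 9.8, 9.9, 10.0, 10.1, 10.2, 10.3, 10.4, 10.5, 10.8, 10.9.
n = 12.
(a) r = 7.8; between ranks 7 (10.2) and 8 (10.3): 10.28.
(b) the nearest-rank method: rank 8 → 10.3.
|10.28 − 10.3| = 0.02.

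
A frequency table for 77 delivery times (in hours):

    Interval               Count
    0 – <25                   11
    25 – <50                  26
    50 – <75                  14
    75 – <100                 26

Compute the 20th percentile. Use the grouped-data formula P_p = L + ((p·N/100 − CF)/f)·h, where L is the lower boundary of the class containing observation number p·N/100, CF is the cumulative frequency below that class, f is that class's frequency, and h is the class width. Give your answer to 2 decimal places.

N = 77; target position k = 20/100 · 77 = 15.4.
Cumulative frequencies: 11, 37, 51, 77.
Observation 15.4 falls in the class 25 – <50.
L = 25, CF = 11, f = 26, h = 25.
P20 = 25 + ((15.4 − 11)/26)·25 = 25 + 4.23077 = 29.2308.

29.23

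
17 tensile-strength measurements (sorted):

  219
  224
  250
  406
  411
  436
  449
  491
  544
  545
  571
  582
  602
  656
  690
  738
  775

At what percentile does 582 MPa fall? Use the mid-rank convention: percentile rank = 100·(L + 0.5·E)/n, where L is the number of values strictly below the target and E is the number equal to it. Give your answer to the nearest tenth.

Count below 582: L = 11; count equal: E = 1; n = 17.
Percentile rank = 100·(11 + 0.5·1)/17 = 100·11.5/17 = 67.65.

67.6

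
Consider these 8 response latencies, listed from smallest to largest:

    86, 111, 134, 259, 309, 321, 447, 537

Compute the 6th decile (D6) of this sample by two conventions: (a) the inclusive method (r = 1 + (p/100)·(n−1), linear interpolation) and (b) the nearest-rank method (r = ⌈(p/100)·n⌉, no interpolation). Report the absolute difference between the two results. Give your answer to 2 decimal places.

2.40

n = 8.
(a) r = 5.2; between ranks 5 (309) and 6 (321): 311.4.
(b) the nearest-rank method: rank 5 → 309.
|311.4 − 309| = 2.4.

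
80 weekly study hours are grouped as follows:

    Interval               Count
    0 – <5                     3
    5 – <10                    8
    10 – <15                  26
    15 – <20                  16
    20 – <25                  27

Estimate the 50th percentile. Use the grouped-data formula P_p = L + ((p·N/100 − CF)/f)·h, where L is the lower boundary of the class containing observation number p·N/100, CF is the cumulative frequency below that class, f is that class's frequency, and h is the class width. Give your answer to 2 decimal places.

N = 80; target position k = 50/100 · 80 = 40.
Cumulative frequencies: 3, 11, 37, 53, 80.
Observation 40 falls in the class 15 – <20.
L = 15, CF = 37, f = 16, h = 5.
P50 = 15 + ((40 − 37)/16)·5 = 15 + 0.9375 = 15.9375.

15.94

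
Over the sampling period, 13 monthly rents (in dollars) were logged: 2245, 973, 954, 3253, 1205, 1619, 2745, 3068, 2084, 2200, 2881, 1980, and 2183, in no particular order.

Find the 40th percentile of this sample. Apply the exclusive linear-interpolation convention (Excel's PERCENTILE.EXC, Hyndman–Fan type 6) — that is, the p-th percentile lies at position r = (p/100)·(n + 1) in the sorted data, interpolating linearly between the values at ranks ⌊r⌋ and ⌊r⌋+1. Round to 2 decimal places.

2042.40

Sorted: 954, 973, 1205, 1619, 1980, 2084, 2183, 2200, 2245, 2745, 2881, 3068, 3253.
n = 13.
r = (40/100)·(13 + 1) = 5.6.
Rank 5 is 1980 and rank 6 is 2084.
Interpolate: 1980 + 0.6·(2084 − 1980) = 1980 + 0.6·104 = 2042.4.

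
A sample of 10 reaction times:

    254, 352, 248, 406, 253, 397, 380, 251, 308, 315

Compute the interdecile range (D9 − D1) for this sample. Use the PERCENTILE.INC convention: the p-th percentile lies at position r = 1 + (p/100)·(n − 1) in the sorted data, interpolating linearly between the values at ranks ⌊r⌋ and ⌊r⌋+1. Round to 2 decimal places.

147.20

Sorted: 248, 251, 253, 254, 308, 315, 352, 380, 397, 406.
n = 10.
P10: r = 1.9; ranks 1–2 are 248, 251; interpolating gives 250.7.
P90: r = 9.1; ranks 9–10 are 397, 406; interpolating gives 397.9.
Difference: 397.9 − 250.7 = 147.2.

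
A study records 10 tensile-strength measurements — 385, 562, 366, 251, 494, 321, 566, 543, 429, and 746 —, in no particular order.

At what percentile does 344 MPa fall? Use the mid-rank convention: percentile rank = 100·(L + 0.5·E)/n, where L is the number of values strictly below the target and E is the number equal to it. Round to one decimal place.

20.0

Sorted: 251, 321, 366, 385, 429, 494, 543, 562, 566, 746.
Count below 344: L = 2; count equal: E = 0; n = 10.
Percentile rank = 100·(2 + 0.5·0)/10 = 100·2/10 = 20.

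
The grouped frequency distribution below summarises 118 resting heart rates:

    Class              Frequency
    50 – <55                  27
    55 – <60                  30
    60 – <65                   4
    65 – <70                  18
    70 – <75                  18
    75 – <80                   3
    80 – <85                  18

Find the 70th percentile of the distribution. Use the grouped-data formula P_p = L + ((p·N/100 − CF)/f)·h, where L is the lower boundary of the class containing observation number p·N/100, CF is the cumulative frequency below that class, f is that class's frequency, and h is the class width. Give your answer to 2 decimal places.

71.00

N = 118; target position k = 70/100 · 118 = 82.6.
Cumulative frequencies: 27, 57, 61, 79, 97, 100, 118.
Observation 82.6 falls in the class 70 – <75.
L = 70, CF = 79, f = 18, h = 5.
P70 = 70 + ((82.6 − 79)/18)·5 = 70 + 1 = 71.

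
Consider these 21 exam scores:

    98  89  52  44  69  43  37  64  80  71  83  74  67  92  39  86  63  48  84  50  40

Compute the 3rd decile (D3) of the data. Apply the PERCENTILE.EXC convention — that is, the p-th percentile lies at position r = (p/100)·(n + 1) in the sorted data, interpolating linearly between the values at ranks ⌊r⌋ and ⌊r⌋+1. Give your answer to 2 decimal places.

49.20

Sorted: 37, 39, 40, 43, 44, 48, 50, 52, 63, 64, 67, 69, 71, 74, 80, 83, 84, 86, 89, 92, 98.
n = 21.
r = (30/100)·(21 + 1) = 6.6.
Rank 6 is 48 and rank 7 is 50.
Interpolate: 48 + 0.6·(50 − 48) = 48 + 0.6·2 = 49.2.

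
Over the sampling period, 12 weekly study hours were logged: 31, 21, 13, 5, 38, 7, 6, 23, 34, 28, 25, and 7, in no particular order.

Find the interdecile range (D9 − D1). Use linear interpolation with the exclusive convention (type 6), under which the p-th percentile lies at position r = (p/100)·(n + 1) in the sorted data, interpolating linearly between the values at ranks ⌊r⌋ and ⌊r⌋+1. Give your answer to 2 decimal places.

Sorted: 5, 6, 7, 7, 13, 21, 23, 25, 28, 31, 34, 38.
n = 12.
P10: r = 1.3; ranks 1–2 are 5, 6; interpolating gives 5.3.
P90: r = 11.7; ranks 11–12 are 34, 38; interpolating gives 36.8.
Difference: 36.8 − 5.3 = 31.5.

31.50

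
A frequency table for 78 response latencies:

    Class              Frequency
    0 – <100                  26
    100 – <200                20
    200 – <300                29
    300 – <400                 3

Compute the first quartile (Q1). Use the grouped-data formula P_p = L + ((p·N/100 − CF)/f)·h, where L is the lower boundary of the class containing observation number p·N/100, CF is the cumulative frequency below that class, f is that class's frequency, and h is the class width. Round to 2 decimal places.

N = 78; target position k = 25/100 · 78 = 19.5.
Cumulative frequencies: 26, 46, 75, 78.
Observation 19.5 falls in the class 0 – <100.
L = 0, CF = 0, f = 26, h = 100.
P25 = 0 + ((19.5 − 0)/26)·100 = 0 + 75 = 75.

75.00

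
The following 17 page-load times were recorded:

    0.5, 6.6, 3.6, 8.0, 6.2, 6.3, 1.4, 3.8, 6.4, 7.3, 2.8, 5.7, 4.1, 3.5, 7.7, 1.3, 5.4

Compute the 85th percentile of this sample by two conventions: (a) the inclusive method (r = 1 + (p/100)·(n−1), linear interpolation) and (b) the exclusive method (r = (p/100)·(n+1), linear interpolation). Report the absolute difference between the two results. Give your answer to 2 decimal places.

Sorted: 0.5, 1.3, 1.4, 2.8, 3.5, 3.6, 3.8, 4.1, 5.4, 5.7, 6.2, 6.3, 6.4, 6.6, 7.3, 7.7, 8.0.
n = 17.
(a) r = 14.6; between ranks 14 (6.6) and 15 (7.3): 7.02.
(b) r = 15.3; between ranks 15 (7.3) and 16 (7.7): 7.42.
|7.02 − 7.42| = 0.4.

0.40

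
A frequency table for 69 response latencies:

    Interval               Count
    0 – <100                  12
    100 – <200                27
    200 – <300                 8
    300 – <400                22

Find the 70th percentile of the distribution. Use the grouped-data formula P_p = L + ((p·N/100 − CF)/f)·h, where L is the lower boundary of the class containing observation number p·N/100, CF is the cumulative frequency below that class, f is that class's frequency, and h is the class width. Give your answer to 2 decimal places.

305.91

N = 69; target position k = 70/100 · 69 = 48.3.
Cumulative frequencies: 12, 39, 47, 69.
Observation 48.3 falls in the class 300 – <400.
L = 300, CF = 47, f = 22, h = 100.
P70 = 300 + ((48.3 − 47)/22)·100 = 300 + 5.90909 = 305.909.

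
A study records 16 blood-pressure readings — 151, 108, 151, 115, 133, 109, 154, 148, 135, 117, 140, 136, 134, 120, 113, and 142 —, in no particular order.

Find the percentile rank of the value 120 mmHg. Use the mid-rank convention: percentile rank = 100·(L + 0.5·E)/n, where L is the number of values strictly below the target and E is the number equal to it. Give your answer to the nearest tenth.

34.4

Sorted: 108, 109, 113, 115, 117, 120, 133, 134, 135, 136, 140, 142, 148, 151, 151, 154.
Count below 120: L = 5; count equal: E = 1; n = 16.
Percentile rank = 100·(5 + 0.5·1)/16 = 100·5.5/16 = 34.38.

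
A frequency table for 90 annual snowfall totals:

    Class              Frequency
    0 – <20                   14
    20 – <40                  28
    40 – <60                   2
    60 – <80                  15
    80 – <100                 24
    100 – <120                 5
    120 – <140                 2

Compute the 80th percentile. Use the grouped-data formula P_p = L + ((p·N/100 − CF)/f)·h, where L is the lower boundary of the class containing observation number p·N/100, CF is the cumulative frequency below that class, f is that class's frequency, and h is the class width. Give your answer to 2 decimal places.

N = 90; target position k = 80/100 · 90 = 72.
Cumulative frequencies: 14, 42, 44, 59, 83, 88, 90.
Observation 72 falls in the class 80 – <100.
L = 80, CF = 59, f = 24, h = 20.
P80 = 80 + ((72 − 59)/24)·20 = 80 + 10.8333 = 90.8333.

90.83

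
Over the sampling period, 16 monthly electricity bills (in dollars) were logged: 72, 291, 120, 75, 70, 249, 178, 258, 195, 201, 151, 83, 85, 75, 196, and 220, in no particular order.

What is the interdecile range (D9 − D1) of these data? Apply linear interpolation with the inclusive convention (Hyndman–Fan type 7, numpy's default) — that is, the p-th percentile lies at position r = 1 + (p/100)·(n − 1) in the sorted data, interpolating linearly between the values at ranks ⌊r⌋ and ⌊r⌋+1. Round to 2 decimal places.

180.00

Sorted: 70, 72, 75, 75, 83, 85, 120, 151, 178, 195, 196, 201, 220, 249, 258, 291.
n = 16.
P10: r = 2.5; ranks 2–3 are 72, 75; interpolating gives 73.5.
P90: r = 14.5; ranks 14–15 are 249, 258; interpolating gives 253.5.
Difference: 253.5 − 73.5 = 180.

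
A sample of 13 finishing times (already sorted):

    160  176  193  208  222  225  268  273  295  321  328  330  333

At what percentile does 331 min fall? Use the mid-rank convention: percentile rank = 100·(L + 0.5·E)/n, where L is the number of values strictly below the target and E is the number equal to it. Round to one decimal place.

92.3

Count below 331: L = 12; count equal: E = 0; n = 13.
Percentile rank = 100·(12 + 0.5·0)/13 = 100·12/13 = 92.31.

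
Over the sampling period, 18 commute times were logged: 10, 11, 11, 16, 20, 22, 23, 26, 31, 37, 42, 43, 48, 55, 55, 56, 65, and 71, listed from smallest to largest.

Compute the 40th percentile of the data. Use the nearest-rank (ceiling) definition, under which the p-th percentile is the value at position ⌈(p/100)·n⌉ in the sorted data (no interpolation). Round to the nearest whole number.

26

n = 18.
Position = ⌈40/100 · 18⌉ = ⌈7.2⌉ = 8.
The value at rank 8 is 26.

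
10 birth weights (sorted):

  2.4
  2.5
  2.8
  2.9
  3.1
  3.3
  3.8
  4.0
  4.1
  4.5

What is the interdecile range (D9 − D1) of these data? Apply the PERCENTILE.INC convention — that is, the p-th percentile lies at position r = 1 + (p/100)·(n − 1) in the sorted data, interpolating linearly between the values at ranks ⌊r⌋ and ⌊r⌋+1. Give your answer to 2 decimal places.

1.65

n = 10.
P10: r = 1.9; ranks 1–2 are 2.4, 2.5; interpolating gives 2.49.
P90: r = 9.1; ranks 9–10 are 4.1, 4.5; interpolating gives 4.14.
Difference: 4.14 − 2.49 = 1.65.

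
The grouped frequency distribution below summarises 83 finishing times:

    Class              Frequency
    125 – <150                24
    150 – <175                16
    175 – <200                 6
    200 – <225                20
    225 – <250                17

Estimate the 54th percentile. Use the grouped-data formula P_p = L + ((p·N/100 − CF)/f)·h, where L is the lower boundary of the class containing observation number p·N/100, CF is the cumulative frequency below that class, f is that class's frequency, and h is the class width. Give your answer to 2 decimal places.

195.08

N = 83; target position k = 54/100 · 83 = 44.82.
Cumulative frequencies: 24, 40, 46, 66, 83.
Observation 44.82 falls in the class 175 – <200.
L = 175, CF = 40, f = 6, h = 25.
P54 = 175 + ((44.82 − 40)/6)·25 = 175 + 20.0833 = 195.083.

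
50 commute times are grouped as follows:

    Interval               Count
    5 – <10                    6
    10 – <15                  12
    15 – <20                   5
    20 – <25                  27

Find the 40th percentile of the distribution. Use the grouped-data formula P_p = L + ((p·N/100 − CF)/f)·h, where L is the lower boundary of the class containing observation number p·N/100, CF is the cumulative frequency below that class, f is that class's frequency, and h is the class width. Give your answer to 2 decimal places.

N = 50; target position k = 40/100 · 50 = 20.
Cumulative frequencies: 6, 18, 23, 50.
Observation 20 falls in the class 15 – <20.
L = 15, CF = 18, f = 5, h = 5.
P40 = 15 + ((20 − 18)/5)·5 = 15 + 2 = 17.

17.00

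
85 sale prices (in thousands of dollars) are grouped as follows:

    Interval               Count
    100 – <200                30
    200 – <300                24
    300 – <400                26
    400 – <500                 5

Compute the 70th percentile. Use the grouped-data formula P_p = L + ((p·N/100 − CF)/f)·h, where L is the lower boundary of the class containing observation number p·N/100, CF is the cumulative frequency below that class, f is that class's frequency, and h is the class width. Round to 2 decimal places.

N = 85; target position k = 70/100 · 85 = 59.5.
Cumulative frequencies: 30, 54, 80, 85.
Observation 59.5 falls in the class 300 – <400.
L = 300, CF = 54, f = 26, h = 100.
P70 = 300 + ((59.5 − 54)/26)·100 = 300 + 21.1538 = 321.154.

321.15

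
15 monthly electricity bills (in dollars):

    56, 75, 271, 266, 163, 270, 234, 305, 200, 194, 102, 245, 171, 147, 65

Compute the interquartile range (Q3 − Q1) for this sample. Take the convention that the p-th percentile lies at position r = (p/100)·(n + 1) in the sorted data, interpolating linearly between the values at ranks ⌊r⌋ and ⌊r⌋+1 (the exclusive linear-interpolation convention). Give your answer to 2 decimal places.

Sorted: 56, 65, 75, 102, 147, 163, 171, 194, 200, 234, 245, 266, 270, 271, 305.
n = 15.
P25: r = 4 (integer) → 102.
P75: r = 12 (integer) → 266.
Difference: 266 − 102 = 164.

164.00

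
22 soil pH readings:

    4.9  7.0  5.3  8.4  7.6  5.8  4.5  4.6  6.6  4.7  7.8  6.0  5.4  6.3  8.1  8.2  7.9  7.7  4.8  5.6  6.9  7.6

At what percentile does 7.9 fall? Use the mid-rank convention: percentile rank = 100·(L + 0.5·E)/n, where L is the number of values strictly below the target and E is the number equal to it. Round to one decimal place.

84.1

Sorted: 4.5, 4.6, 4.7, 4.8, 4.9, 5.3, 5.4, 5.6, 5.8, 6.0, 6.3, 6.6, 6.9, 7.0, 7.6, 7.6, 7.7, 7.8, 7.9, 8.1, 8.2, 8.4.
Count below 7.9: L = 18; count equal: E = 1; n = 22.
Percentile rank = 100·(18 + 0.5·1)/22 = 100·18.5/22 = 84.09.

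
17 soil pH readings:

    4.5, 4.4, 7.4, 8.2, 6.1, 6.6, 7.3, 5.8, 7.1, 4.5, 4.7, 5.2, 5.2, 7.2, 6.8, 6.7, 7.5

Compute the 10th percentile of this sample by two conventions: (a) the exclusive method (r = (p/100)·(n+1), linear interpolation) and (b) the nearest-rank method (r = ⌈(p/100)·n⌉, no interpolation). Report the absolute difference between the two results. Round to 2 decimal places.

Sorted: 4.4, 4.5, 4.5, 4.7, 5.2, 5.2, 5.8, 6.1, 6.6, 6.7, 6.8, 7.1, 7.2, 7.3, 7.4, 7.5, 8.2.
n = 17.
(a) r = 1.8; between ranks 1 (4.4) and 2 (4.5): 4.48.
(b) the nearest-rank method: rank 2 → 4.5.
|4.48 − 4.5| = 0.02.

0.02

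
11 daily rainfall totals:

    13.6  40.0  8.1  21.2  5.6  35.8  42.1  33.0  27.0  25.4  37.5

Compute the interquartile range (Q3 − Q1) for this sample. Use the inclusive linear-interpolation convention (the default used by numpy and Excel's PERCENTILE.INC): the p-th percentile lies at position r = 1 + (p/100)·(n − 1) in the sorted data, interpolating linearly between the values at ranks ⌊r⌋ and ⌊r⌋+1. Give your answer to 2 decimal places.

19.25

Sorted: 5.6, 8.1, 13.6, 21.2, 25.4, 27.0, 33.0, 35.8, 37.5, 40.0, 42.1.
n = 11.
P25: r = 3.5; ranks 3–4 are 13.6, 21.2; interpolating gives 17.4.
P75: r = 8.5; ranks 8–9 are 35.8, 37.5; interpolating gives 36.65.
Difference: 36.65 − 17.4 = 19.25.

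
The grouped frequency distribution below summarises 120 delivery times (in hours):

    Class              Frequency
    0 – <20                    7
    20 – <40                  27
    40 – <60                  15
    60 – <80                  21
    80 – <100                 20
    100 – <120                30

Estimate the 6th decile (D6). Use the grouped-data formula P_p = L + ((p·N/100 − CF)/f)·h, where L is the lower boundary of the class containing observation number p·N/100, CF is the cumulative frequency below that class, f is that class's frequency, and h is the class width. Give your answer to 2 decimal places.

N = 120; target position k = 60/100 · 120 = 72.
Cumulative frequencies: 7, 34, 49, 70, 90, 120.
Observation 72 falls in the class 80 – <100.
L = 80, CF = 70, f = 20, h = 20.
P60 = 80 + ((72 − 70)/20)·20 = 80 + 2 = 82.

82.00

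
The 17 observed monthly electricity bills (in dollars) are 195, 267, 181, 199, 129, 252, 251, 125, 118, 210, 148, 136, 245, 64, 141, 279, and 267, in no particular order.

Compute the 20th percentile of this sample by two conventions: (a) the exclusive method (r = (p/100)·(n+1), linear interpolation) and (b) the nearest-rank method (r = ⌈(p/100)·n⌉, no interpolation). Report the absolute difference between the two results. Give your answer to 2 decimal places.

1.60

Sorted: 64, 118, 125, 129, 136, 141, 148, 181, 195, 199, 210, 245, 251, 252, 267, 267, 279.
n = 17.
(a) r = 3.6; between ranks 3 (125) and 4 (129): 127.4.
(b) the nearest-rank method: rank 4 → 129.
|127.4 − 129| = 1.6.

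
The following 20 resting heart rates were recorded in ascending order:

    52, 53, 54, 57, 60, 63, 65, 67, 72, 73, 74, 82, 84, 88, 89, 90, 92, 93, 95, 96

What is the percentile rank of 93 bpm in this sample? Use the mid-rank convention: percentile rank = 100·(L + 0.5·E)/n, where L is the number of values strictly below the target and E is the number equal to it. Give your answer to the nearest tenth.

Count below 93: L = 17; count equal: E = 1; n = 20.
Percentile rank = 100·(17 + 0.5·1)/20 = 100·17.5/20 = 87.5.

87.5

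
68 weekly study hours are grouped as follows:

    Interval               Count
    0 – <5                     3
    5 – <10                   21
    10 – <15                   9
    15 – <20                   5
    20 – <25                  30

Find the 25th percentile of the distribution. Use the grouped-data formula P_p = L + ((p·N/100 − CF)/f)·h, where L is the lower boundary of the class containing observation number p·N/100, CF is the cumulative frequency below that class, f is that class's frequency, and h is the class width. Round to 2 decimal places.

N = 68; target position k = 25/100 · 68 = 17.
Cumulative frequencies: 3, 24, 33, 38, 68.
Observation 17 falls in the class 5 – <10.
L = 5, CF = 3, f = 21, h = 5.
P25 = 5 + ((17 − 3)/21)·5 = 5 + 3.33333 = 8.33333.

8.33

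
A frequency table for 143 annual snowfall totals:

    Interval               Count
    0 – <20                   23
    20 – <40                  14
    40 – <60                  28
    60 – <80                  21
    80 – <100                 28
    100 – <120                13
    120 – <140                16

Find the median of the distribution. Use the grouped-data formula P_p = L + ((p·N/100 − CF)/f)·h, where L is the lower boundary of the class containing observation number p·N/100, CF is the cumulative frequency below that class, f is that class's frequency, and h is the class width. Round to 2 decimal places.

N = 143; target position k = 50/100 · 143 = 71.5.
Cumulative frequencies: 23, 37, 65, 86, 114, 127, 143.
Observation 71.5 falls in the class 60 – <80.
L = 60, CF = 65, f = 21, h = 20.
P50 = 60 + ((71.5 − 65)/21)·20 = 60 + 6.19048 = 66.1905.

66.19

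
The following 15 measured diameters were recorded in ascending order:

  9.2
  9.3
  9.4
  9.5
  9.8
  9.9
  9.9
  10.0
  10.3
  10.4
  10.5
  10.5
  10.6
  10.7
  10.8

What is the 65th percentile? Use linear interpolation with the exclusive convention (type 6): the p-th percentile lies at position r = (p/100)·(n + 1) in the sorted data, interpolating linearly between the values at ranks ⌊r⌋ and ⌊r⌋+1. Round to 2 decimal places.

n = 15.
r = (65/100)·(15 + 1) = 10.4.
Rank 10 is 10.4 and rank 11 is 10.5.
Interpolate: 10.4 + 0.4·(10.5 − 10.4) = 10.4 + 0.4·0.1 = 10.44.

10.44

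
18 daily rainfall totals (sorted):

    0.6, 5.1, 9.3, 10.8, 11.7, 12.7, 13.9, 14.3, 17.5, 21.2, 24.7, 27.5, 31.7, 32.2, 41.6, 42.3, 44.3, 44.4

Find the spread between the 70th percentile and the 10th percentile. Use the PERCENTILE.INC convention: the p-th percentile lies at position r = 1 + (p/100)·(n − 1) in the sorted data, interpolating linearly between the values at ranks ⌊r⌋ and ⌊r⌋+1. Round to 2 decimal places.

n = 18.
P10: r = 2.7; ranks 2–3 are 5.1, 9.3; interpolating gives 8.04.
P70: r = 12.9; ranks 12–13 are 27.5, 31.7; interpolating gives 31.28.
Difference: 31.28 − 8.04 = 23.24.

23.24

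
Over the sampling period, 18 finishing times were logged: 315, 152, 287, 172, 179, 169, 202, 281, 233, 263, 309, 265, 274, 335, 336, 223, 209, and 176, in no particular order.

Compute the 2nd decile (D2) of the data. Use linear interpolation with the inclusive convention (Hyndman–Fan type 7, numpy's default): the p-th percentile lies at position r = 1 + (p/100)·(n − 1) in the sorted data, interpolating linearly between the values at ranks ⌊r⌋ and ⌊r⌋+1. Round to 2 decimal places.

177.20

Sorted: 152, 169, 172, 176, 179, 202, 209, 223, 233, 263, 265, 274, 281, 287, 309, 315, 335, 336.
n = 18.
r = 1 + (20/100)·(18 − 1) = 1 + 3.4 = 4.4.
Rank 4 is 176 and rank 5 is 179.
Interpolate: 176 + 0.4·(179 − 176) = 176 + 0.4·3 = 177.2.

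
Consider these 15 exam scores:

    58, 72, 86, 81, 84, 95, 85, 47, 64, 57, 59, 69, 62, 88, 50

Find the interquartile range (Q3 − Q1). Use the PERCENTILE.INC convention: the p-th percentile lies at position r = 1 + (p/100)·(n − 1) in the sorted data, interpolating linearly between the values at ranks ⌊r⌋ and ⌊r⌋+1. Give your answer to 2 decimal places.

Sorted: 47, 50, 57, 58, 59, 62, 64, 69, 72, 81, 84, 85, 86, 88, 95.
n = 15.
P25: r = 4.5; ranks 4–5 are 58, 59; interpolating gives 58.5.
P75: r = 11.5; ranks 11–12 are 84, 85; interpolating gives 84.5.
Difference: 84.5 − 58.5 = 26.

26.00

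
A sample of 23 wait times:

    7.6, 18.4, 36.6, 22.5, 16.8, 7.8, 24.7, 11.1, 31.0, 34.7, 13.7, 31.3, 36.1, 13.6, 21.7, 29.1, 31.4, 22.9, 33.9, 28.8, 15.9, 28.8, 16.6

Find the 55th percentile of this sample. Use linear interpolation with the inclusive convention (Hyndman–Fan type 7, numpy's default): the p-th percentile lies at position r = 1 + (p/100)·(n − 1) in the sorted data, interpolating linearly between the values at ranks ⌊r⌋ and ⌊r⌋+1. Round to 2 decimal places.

Sorted: 7.6, 7.8, 11.1, 13.6, 13.7, 15.9, 16.6, 16.8, 18.4, 21.7, 22.5, 22.9, 24.7, 28.8, 28.8, 29.1, 31.0, 31.3, 31.4, 33.9, 34.7, 36.1, 36.6.
n = 23.
r = 1 + (55/100)·(23 − 1) = 1 + 12.1 = 13.1.
Rank 13 is 24.7 and rank 14 is 28.8.
Interpolate: 24.7 + 0.1·(28.8 − 24.7) = 24.7 + 0.1·4.1 = 25.11.

25.11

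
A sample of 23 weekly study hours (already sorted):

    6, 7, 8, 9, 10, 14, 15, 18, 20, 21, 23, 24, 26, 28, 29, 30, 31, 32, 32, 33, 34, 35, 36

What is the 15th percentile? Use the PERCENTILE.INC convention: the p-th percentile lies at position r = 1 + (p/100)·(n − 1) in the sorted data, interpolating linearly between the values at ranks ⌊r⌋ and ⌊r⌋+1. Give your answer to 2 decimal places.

9.30

n = 23.
r = 1 + (15/100)·(23 − 1) = 1 + 3.3 = 4.3.
Rank 4 is 9 and rank 5 is 10.
Interpolate: 9 + 0.3·(10 − 9) = 9 + 0.3·1 = 9.3.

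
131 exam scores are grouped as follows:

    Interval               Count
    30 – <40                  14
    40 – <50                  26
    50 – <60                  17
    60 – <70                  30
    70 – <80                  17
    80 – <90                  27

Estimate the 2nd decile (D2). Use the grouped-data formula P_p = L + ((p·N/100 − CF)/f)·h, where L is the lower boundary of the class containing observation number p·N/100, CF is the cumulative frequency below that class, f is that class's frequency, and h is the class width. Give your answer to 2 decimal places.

N = 131; target position k = 20/100 · 131 = 26.2.
Cumulative frequencies: 14, 40, 57, 87, 104, 131.
Observation 26.2 falls in the class 40 – <50.
L = 40, CF = 14, f = 26, h = 10.
P20 = 40 + ((26.2 − 14)/26)·10 = 40 + 4.69231 = 44.6923.

44.69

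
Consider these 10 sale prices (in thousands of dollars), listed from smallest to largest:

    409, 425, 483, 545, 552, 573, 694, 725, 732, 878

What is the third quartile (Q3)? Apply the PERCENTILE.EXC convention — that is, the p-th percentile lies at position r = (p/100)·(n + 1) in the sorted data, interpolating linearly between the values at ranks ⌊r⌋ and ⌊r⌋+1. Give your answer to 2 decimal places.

n = 10.
r = (75/100)·(10 + 1) = 8.25.
Rank 8 is 725 and rank 9 is 732.
Interpolate: 725 + 0.25·(732 − 725) = 725 + 0.25·7 = 726.75.

726.75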